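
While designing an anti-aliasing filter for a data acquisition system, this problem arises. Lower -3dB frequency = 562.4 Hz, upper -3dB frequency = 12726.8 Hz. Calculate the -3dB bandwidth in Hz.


Bandwidth is the difference of -3dB frequencies:
BW = f_high - f_low
   = 12726.8 - 562.4
   = 12164.4 Hz

12164.4 Hz


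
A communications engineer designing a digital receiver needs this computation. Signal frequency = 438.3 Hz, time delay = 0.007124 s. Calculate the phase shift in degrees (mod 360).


Phase shift from frequency and time delay:
phi = 360 * f * t_delay
    = 360 * 438.3 * 0.007124
    = 1124.08 degrees
    mod 360 = 44.08 degrees

44.08 degrees


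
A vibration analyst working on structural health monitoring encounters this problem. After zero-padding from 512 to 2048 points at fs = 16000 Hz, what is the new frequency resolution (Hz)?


Frequency resolution after zero-padding:
N_padded = 512 * 4 = 2048
df = fs / N_padded
   = 16000 / 2048
   = 7.8125 Hz

7.8125 Hz


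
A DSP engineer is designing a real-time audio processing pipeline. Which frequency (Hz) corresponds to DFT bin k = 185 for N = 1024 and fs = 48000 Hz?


Frequency of DFT bin k:
f_k = k * fs / N
    = 185 * 48000 / 1024
    = 8880000 / 1024
    = 8671.875 Hz

8671.875 Hz


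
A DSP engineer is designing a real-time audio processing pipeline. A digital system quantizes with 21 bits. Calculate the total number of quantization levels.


Number of quantization levels = 2^N
= 2^21
= 2097152

2097152


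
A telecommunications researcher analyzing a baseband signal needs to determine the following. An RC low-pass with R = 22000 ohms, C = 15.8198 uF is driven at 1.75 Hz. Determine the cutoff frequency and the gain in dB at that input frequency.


Step 1 — cutoff frequency:
fc = 1 / (2*pi*R*C)
C = 15.8198 uF = 1.58198e-05 F
fc = 1 / (2*pi*22000*1.58198e-05)
   = 0.457295 Hz

Step 2 — magnitude at f = 1.75 Hz:
|H(f)| = 1 / sqrt(1 + (f/fc)^2)
f/fc = 1.75 / 0.457295 = 3.826851
|H| = 1 / sqrt(1 + 14.644789) = 0.2528222
|H|_dB = 20*log10(0.2528222) = -11.94 dB

fc = 0.457295 Hz; |H(1.75 Hz)| = -11.94 dB


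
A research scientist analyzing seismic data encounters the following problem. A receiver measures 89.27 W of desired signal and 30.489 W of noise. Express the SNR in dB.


SNR in decibels:
SNR = 10 * log10(Ps / Pn)
    = 10 * log10(89.27 / 30.489)
    = 10 * log10(2.9279)
    = 10 * 0.4666
    = 4.67 dB

4.67 dB


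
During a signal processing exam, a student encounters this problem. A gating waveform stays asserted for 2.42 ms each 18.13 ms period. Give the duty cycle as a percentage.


Duty cycle as a percentage:
DC = (t_on / T) * 100
   = (2.42 / 18.13) * 100
   = 0.13348 * 100
   = 13.35 %

13.35 %


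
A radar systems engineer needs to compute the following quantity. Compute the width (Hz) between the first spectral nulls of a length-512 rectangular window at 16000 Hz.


Main lobe width for a rectangular window:
Width = 2 * fs / N
      = 2 * 16000 / 512
      = 32000 / 512
      = 62.5 Hz

62.5 Hz


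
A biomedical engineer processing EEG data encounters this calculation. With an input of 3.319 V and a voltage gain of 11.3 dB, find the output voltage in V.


Output voltage from dB gain:
V_out = V_in * 10^(gain_dB / 20)
      = 3.319 * 10^(11.3 / 20)
      = 3.319 * 3.672823
      = 12.1901 V

12.1901 V


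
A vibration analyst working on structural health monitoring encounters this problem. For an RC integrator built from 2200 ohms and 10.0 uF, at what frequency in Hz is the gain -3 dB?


Cutoff frequency of a first-order RC filter:
fc = 1 / (2 * pi * R * C)
C = 10.0 uF = 1e-05 F
fc = 1 / (2 * pi * 2200 * 1e-05)
   = 1 / 0.13823007675795
   = 7.234316 Hz

7.234316 Hz


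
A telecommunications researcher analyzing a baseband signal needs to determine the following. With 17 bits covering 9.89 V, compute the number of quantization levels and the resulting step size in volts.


Step 1 — number of quantization levels:
L = 2^N = 2^17 = 131072

Step 2 — LSB step size:
delta = Vfs / L
      = 9.89 / 131072
      = 7.545e-05 V

Levels = 131072; step size = 7.545e-05 V


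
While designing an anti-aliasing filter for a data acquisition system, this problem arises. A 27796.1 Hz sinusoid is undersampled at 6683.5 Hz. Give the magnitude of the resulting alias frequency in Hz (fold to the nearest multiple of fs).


Compute the nearest integer multiple of fs to the signal:
n = round(27796.1 / 6683.5) = 4
f_alias = |27796.1 - 4 * 6683.5|
        = |27796.1 - 26734.0|
        = 1062.1 Hz

1062.1


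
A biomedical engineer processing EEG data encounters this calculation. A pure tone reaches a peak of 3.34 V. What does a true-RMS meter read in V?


RMS voltage for a sinusoidal waveform:
V_rms = V_peak / sqrt(2)
      = 3.34 / 1.414214
      = 2.362 V

2.362 V


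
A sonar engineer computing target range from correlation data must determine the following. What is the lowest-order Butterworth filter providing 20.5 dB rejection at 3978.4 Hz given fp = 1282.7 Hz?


Butterworth filter order formula:
n = log10(10^(A/10) - 1) / (2 * log10(f_stop/f_pass))
10^(20.5/10) - 1 = 111.2018
f_stop/f_pass = 3978.4 / 1282.7 = 3.1016
n = 2.0811 -> ceil = 3

3


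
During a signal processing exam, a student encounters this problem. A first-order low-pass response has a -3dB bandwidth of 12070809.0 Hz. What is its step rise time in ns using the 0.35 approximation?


Rise time from bandwidth relationship:
tr = 0.35 / BW
   = 0.35 / 12070809.0
   = 2.899557105e-08 s
   = 28.9956 ns

28.9956 ns


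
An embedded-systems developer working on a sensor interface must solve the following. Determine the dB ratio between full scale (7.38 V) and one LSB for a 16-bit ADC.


Dynamic range from full-scale to LSB:
V_min = V_max / 2^bits = 7.38 / 2^16
DR = 20 * log10(V_max / V_min)
   = 20 * log10(2^16)
   = 20 * 16 * log10(2)
   = 96.33 dB

96.33 dB


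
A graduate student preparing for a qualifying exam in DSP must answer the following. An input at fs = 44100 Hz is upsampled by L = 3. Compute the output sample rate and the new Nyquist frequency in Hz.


Step 1 — output sample rate after interpolation by L:
fs_out = L * fs_in = 3 * 44100 = 132300 Hz

Step 2 — Nyquist frequency of the output stream:
f_Nyq = fs_out / 2 = 132300 / 2 = 66150.0 Hz

fs_out = 132300 Hz; f_Nyquist = 66150.0 Hz


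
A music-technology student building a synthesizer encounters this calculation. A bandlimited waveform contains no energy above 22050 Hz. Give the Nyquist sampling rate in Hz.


The Nyquist rate is twice the maximum frequency component.
fs_min = 2 * fmax
      = 2 * 22050
      = 44100 Hz

44100


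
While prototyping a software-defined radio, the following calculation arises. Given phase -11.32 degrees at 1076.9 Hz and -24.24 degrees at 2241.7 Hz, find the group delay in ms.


Group delay from phase difference:
tau = -d(phi)/d(omega)
d(phi) = -12.92 deg = -0.225497 rad
d(omega) = 2*pi*(2241.7 - 1076.9) = 7318.6542 rad/s
tau = -(-0.225497) / 7318.6542
    = 0.0308 ms

0.0308 ms


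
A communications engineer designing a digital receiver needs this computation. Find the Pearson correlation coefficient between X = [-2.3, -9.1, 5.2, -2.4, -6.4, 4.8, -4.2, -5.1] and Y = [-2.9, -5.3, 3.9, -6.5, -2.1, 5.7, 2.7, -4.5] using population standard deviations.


Pearson correlation coefficient (population):
r = cov(X,Y) / (std(X) * std(Y))
Mean X = -2.4375, Mean Y = -1.125
Cov(X,Y) = 15.156562
Std(X) = 4.756821, Std(Y) = 4.305157
r = 0.7401

0.7401


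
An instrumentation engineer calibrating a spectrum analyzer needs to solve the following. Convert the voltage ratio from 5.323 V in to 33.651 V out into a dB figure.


Voltage gain in dB:
G = 20 * log10(Vout / Vin)
  = 20 * log10(33.651 / 5.323)
  = 20 * log10(6.321811)
  = 20 * 0.800842
  = 16.02 dB

16.02 dB


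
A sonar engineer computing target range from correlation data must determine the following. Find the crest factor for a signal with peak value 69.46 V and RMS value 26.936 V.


Crest factor is the ratio of peak to RMS:
CF = V_peak / V_rms
   = 69.46 / 26.936
   = 2.5787

2.5787


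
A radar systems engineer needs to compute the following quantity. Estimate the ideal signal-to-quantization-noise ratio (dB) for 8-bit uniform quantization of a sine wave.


Theoretical SNR for a full-scale sinusoid:
SNR = 6.02 * N + 1.76
    = 6.02 * 8 + 1.76
    = 48.16 + 1.76
    = 49.92 dB

49.92 dB


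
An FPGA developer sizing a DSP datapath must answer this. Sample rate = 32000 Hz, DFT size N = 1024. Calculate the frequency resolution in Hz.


DFT frequency resolution:
df = fs / N
   = 32000 / 1024
   = 31.25 Hz

31.25 Hz


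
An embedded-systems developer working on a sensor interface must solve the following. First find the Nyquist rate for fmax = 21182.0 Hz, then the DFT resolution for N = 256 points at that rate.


Step 1 — Nyquist sampling rate:
fs = 2 * fmax = 2 * 21182.0 = 42364.0 Hz

Step 2 — DFT bin spacing:
df = fs / N = 42364.0 / 256 = 165.4844 Hz

165.4844 Hz


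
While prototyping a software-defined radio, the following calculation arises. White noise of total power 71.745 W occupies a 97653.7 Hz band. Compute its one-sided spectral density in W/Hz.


Power spectral density:
PSD = P / BW
    = 71.745 / 97653.7
    = 0.00073469 W/Hz

0.00073469 W/Hz


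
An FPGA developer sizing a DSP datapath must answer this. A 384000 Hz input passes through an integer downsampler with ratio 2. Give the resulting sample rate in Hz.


Decimation reduces the sample rate:
fs_out = fs_in / M
       = 384000 / 2
       = 192000.0 Hz

192000.0 Hz


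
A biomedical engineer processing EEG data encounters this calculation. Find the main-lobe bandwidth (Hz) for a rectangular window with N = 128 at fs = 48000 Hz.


Main lobe width for a rectangular window:
Width = 2 * fs / N
      = 2 * 48000 / 128
      = 96000 / 128
      = 750.0 Hz

750.0 Hz


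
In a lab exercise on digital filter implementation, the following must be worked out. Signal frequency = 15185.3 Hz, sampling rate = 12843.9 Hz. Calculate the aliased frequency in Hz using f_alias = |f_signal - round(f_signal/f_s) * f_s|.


Compute the nearest integer multiple of fs to the signal:
n = round(15185.3 / 12843.9) = 1
f_alias = |15185.3 - 1 * 12843.9|
        = |15185.3 - 12843.9|
        = 2341.4 Hz

2341.4


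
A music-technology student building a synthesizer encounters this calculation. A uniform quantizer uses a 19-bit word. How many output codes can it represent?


Number of quantization levels = 2^N
= 2^19
= 524288

524288


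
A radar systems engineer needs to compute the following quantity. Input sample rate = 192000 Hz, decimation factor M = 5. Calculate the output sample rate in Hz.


Decimation reduces the sample rate:
fs_out = fs_in / M
       = 192000 / 5
       = 38400.0 Hz

38400.0 Hz


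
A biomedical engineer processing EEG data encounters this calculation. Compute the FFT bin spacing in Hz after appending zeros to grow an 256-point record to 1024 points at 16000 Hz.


Frequency resolution after zero-padding:
N_padded = 256 * 4 = 1024
df = fs / N_padded
   = 16000 / 1024
   = 15.625 Hz

15.625 Hz


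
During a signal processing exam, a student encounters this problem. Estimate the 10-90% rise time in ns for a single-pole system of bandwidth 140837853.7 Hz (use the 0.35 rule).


Rise time from bandwidth relationship:
tr = 0.35 / BW
   = 0.35 / 140837853.7
   = 2.485127335e-09 s
   = 2.4851 ns

2.4851 ns


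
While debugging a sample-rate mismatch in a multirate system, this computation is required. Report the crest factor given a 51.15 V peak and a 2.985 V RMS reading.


Crest factor is the ratio of peak to RMS:
CF = V_peak / V_rms
   = 51.15 / 2.985
   = 17.1357

17.1357


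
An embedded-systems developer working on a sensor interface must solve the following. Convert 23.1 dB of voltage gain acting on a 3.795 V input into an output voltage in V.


Output voltage from dB gain:
V_out = V_in * 10^(gain_dB / 20)
      = 3.795 * 10^(23.1 / 20)
      = 3.795 * 14.28894
      = 54.2265 V

54.2265 V


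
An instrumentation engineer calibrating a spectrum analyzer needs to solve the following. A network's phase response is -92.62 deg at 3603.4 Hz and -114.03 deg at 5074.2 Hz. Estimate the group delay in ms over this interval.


Group delay from phase difference:
tau = -d(phi)/d(omega)
d(phi) = -21.41 deg = -0.373675 rad
d(omega) = 2*pi*(5074.2 - 3603.4) = 9241.3089 rad/s
tau = -(-0.373675) / 9241.3089
    = 0.0404 ms

0.0404 ms


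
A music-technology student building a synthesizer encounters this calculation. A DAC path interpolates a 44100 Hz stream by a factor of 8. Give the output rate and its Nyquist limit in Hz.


Step 1 — output sample rate after interpolation by L:
fs_out = L * fs_in = 8 * 44100 = 352800 Hz

Step 2 — Nyquist frequency of the output stream:
f_Nyq = fs_out / 2 = 352800 / 2 = 176400.0 Hz

fs_out = 352800 Hz; f_Nyquist = 176400.0 Hz


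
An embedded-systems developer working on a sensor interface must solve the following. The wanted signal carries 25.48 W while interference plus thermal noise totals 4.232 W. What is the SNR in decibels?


SNR in decibels:
SNR = 10 * log10(Ps / Pn)
    = 10 * log10(25.48 / 4.232)
    = 10 * log10(6.0208)
    = 10 * 0.7797
    = 7.8 dB

7.8 dB


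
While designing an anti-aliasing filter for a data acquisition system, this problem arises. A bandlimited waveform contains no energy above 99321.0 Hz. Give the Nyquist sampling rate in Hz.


The Nyquist rate is twice the maximum frequency component.
fs_min = 2 * fmax
      = 2 * 99321.0
      = 198642.0 Hz

198642.0


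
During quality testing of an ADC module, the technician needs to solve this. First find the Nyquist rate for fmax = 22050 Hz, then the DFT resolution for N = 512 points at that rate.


Step 1 — Nyquist sampling rate:
fs = 2 * fmax = 2 * 22050 = 44100 Hz

Step 2 — DFT bin spacing:
df = fs / N = 44100 / 512 = 86.1328 Hz

86.1328 Hz


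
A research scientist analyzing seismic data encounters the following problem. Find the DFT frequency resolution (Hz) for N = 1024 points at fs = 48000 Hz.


DFT frequency resolution:
df = fs / N
   = 48000 / 1024
   = 46.875 Hz

46.875 Hz


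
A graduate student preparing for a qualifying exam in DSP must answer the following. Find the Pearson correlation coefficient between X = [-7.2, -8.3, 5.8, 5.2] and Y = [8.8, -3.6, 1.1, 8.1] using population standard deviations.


Pearson correlation coefficient (population):
r = cov(X,Y) / (std(X) * std(Y))
Mean X = -1.125, Mean Y = 3.6
Cov(X,Y) = 7.805
Std(X) = 6.639795, Std(Y) = 5.132738
r = 0.229

0.229


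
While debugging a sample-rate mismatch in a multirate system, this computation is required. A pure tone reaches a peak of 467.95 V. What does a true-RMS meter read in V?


RMS voltage for a sinusoidal waveform:
V_rms = V_peak / sqrt(2)
      = 467.95 / 1.414214
      = 330.891 V

330.891 V


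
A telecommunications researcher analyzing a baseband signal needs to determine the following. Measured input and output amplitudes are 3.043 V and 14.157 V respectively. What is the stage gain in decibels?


Voltage gain in dB:
G = 20 * log10(Vout / Vin)
  = 20 * log10(14.157 / 3.043)
  = 20 * log10(4.652317)
  = 20 * 0.667669
  = 13.35 dB

13.35 dB


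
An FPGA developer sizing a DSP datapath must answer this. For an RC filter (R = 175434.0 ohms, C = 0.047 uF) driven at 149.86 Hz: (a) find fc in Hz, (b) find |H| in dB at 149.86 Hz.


Step 1 — cutoff frequency:
fc = 1 / (2*pi*R*C)
C = 0.047 uF = 4.7e-08 F
fc = 1 / (2*pi*175434.0*4.7e-08)
   = 19.3023 Hz

Step 2 — magnitude at f = 149.86 Hz:
|H(f)| = 1 / sqrt(1 + (f/fc)^2)
f/fc = 149.86 / 19.3023 = 7.763842
|H| = 1 / sqrt(1 + 60.277243) = 0.1277469
|H|_dB = 20*log10(0.1277469) = -17.87 dB

fc = 19.3023 Hz; |H(149.86 Hz)| = -17.87 dB


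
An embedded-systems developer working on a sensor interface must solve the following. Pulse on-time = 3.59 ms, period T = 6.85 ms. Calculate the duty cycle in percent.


Duty cycle as a percentage:
DC = (t_on / T) * 100
   = (3.59 / 6.85) * 100
   = 0.524088 * 100
   = 52.41 %

52.41 %


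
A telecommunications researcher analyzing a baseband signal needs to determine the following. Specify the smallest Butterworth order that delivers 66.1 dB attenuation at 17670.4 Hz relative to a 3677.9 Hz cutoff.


Butterworth filter order formula:
n = log10(10^(A/10) - 1) / (2 * log10(f_stop/f_pass))
10^(66.1/10) - 1 = 4073801.778
f_stop/f_pass = 17670.4 / 3677.9 = 4.8045
n = 4.8486 -> ceil = 5

5


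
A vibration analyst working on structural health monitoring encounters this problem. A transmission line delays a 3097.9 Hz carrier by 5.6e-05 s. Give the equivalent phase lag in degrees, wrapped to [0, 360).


Phase shift from frequency and time delay:
phi = 360 * f * t_delay
    = 360 * 3097.9 * 5.6e-05
    = 62.45 degrees
    mod 360 = 62.45 degrees

62.45 degrees


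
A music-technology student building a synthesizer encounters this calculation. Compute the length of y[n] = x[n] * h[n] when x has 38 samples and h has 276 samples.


Linear convolution output length:
L = N + M - 1
  = 38 + 276 - 1
  = 313 samples

313


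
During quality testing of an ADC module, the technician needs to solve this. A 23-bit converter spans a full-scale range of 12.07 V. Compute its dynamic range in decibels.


Dynamic range from full-scale to LSB:
V_min = V_max / 2^bits = 12.07 / 2^23
DR = 20 * log10(V_max / V_min)
   = 20 * log10(2^23)
   = 20 * 23 * log10(2)
   = 138.47 dB

138.47 dB


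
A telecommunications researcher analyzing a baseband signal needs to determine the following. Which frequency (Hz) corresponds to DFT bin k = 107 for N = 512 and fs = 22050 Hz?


Frequency of DFT bin k:
f_k = k * fs / N
    = 107 * 22050 / 512
    = 2359350 / 512
    = 4608.105 Hz

4608.105 Hz


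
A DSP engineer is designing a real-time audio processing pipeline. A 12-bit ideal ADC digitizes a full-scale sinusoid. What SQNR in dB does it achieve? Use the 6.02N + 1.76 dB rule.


Theoretical SNR for a full-scale sinusoid:
SNR = 6.02 * N + 1.76
    = 6.02 * 12 + 1.76
    = 72.24 + 1.76
    = 74.0 dB

74.0 dB


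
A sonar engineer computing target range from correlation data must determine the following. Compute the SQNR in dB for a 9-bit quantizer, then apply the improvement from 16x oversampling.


Step 1 — baseline SQNR at Nyquist:
SQNR_base = 6.02*N + 1.76
          = 6.02*9 + 1.76
          = 55.94 dB

Step 2 — oversampling processing gain:
G = 10*log10(OSR) = 10*log10(16) = 12.04 dB

Step 3 — total:
SQNR_total = 55.94 + 12.04 = 67.98 dB

Base SQNR = 55.94 dB; oversampled SQNR = 67.98 dB


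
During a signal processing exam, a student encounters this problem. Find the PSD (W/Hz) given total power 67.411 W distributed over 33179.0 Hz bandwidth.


Power spectral density:
PSD = P / BW
    = 67.411 / 33179.0
    = 0.00203174 W/Hz

0.00203174 W/Hz


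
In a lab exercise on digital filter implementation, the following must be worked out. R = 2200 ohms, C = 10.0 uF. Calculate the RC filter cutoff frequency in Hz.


Cutoff frequency of a first-order RC filter:
fc = 1 / (2 * pi * R * C)
C = 10.0 uF = 1e-05 F
fc = 1 / (2 * pi * 2200 * 1e-05)
   = 1 / 0.13823007675795
   = 7.234316 Hz

7.234316 Hz


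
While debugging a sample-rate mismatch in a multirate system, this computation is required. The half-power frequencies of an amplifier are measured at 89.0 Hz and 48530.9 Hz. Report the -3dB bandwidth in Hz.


Bandwidth is the difference of -3dB frequencies:
BW = f_high - f_low
   = 48530.9 - 89.0
   = 48441.9 Hz

48441.9 Hz


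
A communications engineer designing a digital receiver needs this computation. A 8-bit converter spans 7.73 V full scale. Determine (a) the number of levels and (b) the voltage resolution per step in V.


Step 1 — number of quantization levels:
L = 2^N = 2^8 = 256

Step 2 — LSB step size:
delta = Vfs / L
      = 7.73 / 256
      = 0.03019531 V

Levels = 256; step size = 0.03019531 V


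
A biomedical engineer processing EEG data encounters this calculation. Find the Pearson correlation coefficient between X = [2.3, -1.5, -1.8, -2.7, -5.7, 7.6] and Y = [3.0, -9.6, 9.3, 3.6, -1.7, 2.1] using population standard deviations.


Pearson correlation coefficient (population):
r = cov(X,Y) / (std(X) * std(Y))
Mean X = -0.3, Mean Y = 1.1167
Cov(X,Y) = 3.75
Std(X) = 4.238317, Std(Y) = 5.779682
r = 0.1531

0.1531


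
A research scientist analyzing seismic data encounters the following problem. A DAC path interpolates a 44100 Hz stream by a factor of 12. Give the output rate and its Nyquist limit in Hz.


Step 1 — output sample rate after interpolation by L:
fs_out = L * fs_in = 12 * 44100 = 529200 Hz

Step 2 — Nyquist frequency of the output stream:
f_Nyq = fs_out / 2 = 529200 / 2 = 264600.0 Hz

fs_out = 529200 Hz; f_Nyquist = 264600.0 Hz


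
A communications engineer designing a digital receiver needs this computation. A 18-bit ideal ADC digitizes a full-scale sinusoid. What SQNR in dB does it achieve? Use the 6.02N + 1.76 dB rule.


Theoretical SNR for a full-scale sinusoid:
SNR = 6.02 * N + 1.76
    = 6.02 * 18 + 1.76
    = 108.36 + 1.76
    = 110.12 dB

110.12 dB


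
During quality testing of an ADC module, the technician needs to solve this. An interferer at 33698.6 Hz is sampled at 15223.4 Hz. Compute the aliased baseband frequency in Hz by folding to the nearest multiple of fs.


Compute the nearest integer multiple of fs to the signal:
n = round(33698.6 / 15223.4) = 2
f_alias = |33698.6 - 2 * 15223.4|
        = |33698.6 - 30446.8|
        = 3251.8 Hz

3251.8


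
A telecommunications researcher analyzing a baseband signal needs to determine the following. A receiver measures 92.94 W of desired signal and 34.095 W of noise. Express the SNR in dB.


SNR in decibels:
SNR = 10 * log10(Ps / Pn)
    = 10 * log10(92.94 / 34.095)
    = 10 * log10(2.7259)
    = 10 * 0.4355
    = 4.36 dB

4.36 dB


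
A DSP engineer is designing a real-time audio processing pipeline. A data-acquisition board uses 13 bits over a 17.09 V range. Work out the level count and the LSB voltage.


Step 1 — number of quantization levels:
L = 2^N = 2^13 = 8192

Step 2 — LSB step size:
delta = Vfs / L
      = 17.09 / 8192
      = 0.00208618 V

Levels = 8192; step size = 0.00208618 V


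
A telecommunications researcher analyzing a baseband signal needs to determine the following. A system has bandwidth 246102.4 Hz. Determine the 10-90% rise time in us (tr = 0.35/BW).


Rise time from bandwidth relationship:
tr = 0.35 / BW
   = 0.35 / 246102.4
   = 1.422172234e-06 s
   = 1.4222 us

1.4222 us


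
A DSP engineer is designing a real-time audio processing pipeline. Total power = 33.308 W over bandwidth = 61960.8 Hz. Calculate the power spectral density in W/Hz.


Power spectral density:
PSD = P / BW
    = 33.308 / 61960.8
    = 0.00053757 W/Hz

0.00053757 W/Hz


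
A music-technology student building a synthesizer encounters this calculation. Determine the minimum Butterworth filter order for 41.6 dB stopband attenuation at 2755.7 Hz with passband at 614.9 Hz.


Butterworth filter order formula:
n = log10(10^(A/10) - 1) / (2 * log10(f_stop/f_pass))
10^(41.6/10) - 1 = 14453.3977
f_stop/f_pass = 2755.7 / 614.9 = 4.4815
n = 3.193 -> ceil = 4

4


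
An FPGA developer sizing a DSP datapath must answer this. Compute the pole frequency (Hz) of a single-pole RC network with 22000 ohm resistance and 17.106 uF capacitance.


Cutoff frequency of a first-order RC filter:
fc = 1 / (2 * pi * R * C)
C = 17.106 uF = 1.7106e-05 F
fc = 1 / (2 * pi * 22000 * 1.7106e-05)
   = 1 / 2.3645636930215
   = 0.422911 Hz

0.422911 Hz


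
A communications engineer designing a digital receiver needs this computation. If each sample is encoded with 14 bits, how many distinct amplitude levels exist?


Number of quantization levels = 2^N
= 2^14
= 16384

16384


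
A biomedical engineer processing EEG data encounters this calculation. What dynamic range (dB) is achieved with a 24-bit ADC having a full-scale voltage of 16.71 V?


Dynamic range from full-scale to LSB:
V_min = V_max / 2^bits = 16.71 / 2^24
DR = 20 * log10(V_max / V_min)
   = 20 * log10(2^24)
   = 20 * 24 * log10(2)
   = 144.49 dB

144.49 dB


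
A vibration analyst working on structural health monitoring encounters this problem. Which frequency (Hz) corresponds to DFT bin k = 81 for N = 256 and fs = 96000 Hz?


Frequency of DFT bin k:
f_k = k * fs / N
    = 81 * 96000 / 256
    = 7776000 / 256
    = 30375.0 Hz

30375.0 Hz


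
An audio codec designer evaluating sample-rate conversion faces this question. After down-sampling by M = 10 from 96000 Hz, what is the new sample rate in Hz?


Decimation reduces the sample rate:
fs_out = fs_in / M
       = 96000 / 10
       = 9600.0 Hz

9600.0 Hz


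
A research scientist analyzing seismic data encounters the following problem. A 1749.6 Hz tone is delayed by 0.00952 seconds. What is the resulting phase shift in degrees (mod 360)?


Phase shift from frequency and time delay:
phi = 360 * f * t_delay
    = 360 * 1749.6 * 0.00952
    = 5996.23 degrees
    mod 360 = 236.23 degrees

236.23 degrees


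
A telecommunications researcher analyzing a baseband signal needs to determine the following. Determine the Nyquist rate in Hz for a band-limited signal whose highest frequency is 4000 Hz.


The Nyquist rate is twice the maximum frequency component.
fs_min = 2 * fmax
      = 2 * 4000
      = 8000 Hz

8000


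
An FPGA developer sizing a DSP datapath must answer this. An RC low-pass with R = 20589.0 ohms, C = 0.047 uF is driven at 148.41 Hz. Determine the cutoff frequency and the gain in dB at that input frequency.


Step 1 — cutoff frequency:
fc = 1 / (2*pi*R*C)
C = 0.047 uF = 4.7e-08 F
fc = 1 / (2*pi*20589.0*4.7e-08)
   = 164.47 Hz

Step 2 — magnitude at f = 148.41 Hz:
|H(f)| = 1 / sqrt(1 + (f/fc)^2)
f/fc = 148.41 / 164.47 = 0.902353
|H| = 1 / sqrt(1 + 0.814241) = 0.7424249
|H|_dB = 20*log10(0.7424249) = -2.59 dB

fc = 164.47 Hz; |H(148.41 Hz)| = -2.59 dB


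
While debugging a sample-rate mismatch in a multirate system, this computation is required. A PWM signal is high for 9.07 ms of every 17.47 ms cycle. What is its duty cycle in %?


Duty cycle as a percentage:
DC = (t_on / T) * 100
   = (9.07 / 17.47) * 100
   = 0.519176 * 100
   = 51.92 %

51.92 %


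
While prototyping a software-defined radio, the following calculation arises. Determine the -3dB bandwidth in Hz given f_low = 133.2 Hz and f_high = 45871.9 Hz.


Bandwidth is the difference of -3dB frequencies:
BW = f_high - f_low
   = 45871.9 - 133.2
   = 45738.7 Hz

45738.7 Hz


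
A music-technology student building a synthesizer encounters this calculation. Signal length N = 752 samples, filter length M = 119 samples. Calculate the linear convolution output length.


Linear convolution output length:
L = N + M - 1
  = 752 + 119 - 1
  = 870 samples

870


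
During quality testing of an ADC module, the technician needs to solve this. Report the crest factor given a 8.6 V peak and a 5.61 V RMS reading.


Crest factor is the ratio of peak to RMS:
CF = V_peak / V_rms
   = 8.6 / 5.61
   = 1.533

1.533


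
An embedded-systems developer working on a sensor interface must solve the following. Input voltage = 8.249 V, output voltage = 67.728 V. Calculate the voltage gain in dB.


Voltage gain in dB:
G = 20 * log10(Vout / Vin)
  = 20 * log10(67.728 / 8.249)
  = 20 * log10(8.21045)
  = 20 * 0.914367
  = 18.29 dB

18.29 dB


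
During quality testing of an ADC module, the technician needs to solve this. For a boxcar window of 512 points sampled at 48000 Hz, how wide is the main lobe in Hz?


Main lobe width for a rectangular window:
Width = 2 * fs / N
      = 2 * 48000 / 512
      = 96000 / 512
      = 187.5 Hz

187.5 Hz


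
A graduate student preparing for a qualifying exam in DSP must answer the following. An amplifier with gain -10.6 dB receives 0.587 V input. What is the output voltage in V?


Output voltage from dB gain:
V_out = V_in * 10^(gain_dB / 20)
      = 0.587 * 10^(-10.6 / 20)
      = 0.587 * 0.295121
      = 0.1732 V

0.1732 V


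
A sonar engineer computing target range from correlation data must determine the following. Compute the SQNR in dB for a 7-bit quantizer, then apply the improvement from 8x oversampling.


Step 1 — baseline SQNR at Nyquist:
SQNR_base = 6.02*N + 1.76
          = 6.02*7 + 1.76
          = 43.9 dB

Step 2 — oversampling processing gain:
G = 10*log10(OSR) = 10*log10(8) = 9.03 dB

Step 3 — total:
SQNR_total = 43.9 + 9.03 = 52.93 dB

Base SQNR = 43.9 dB; oversampled SQNR = 52.93 dB


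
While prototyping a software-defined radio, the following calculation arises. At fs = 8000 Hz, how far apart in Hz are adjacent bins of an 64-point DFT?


DFT frequency resolution:
df = fs / N
   = 8000 / 64
   = 125.0 Hz

125.0 Hz


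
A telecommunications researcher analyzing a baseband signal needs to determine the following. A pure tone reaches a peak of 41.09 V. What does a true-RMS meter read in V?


RMS voltage for a sinusoidal waveform:
V_rms = V_peak / sqrt(2)
      = 41.09 / 1.414214
      = 29.055 V

29.055 V


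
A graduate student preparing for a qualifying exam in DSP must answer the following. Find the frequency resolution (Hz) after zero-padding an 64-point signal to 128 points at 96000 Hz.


Frequency resolution after zero-padding:
N_padded = 64 * 2 = 128
df = fs / N_padded
   = 96000 / 128
   = 750.0 Hz

750.0 Hz


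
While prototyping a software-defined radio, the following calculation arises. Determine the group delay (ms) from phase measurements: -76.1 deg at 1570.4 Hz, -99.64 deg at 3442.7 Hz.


Group delay from phase difference:
tau = -d(phi)/d(omega)
d(phi) = -23.54 deg = -0.410851 rad
d(omega) = 2*pi*(3442.7 - 1570.4) = 11764.0079 rad/s
tau = -(-0.410851) / 11764.0079
    = 0.0349 ms

0.0349 ms


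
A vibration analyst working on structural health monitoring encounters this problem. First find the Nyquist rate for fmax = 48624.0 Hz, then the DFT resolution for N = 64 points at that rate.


Step 1 — Nyquist sampling rate:
fs = 2 * fmax = 2 * 48624.0 = 97248.0 Hz

Step 2 — DFT bin spacing:
df = fs / N = 97248.0 / 64 = 1519.5 Hz

1519.5 Hz


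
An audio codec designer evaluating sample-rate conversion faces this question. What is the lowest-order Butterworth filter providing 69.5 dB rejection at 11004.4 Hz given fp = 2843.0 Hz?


Butterworth filter order formula:
n = log10(10^(A/10) - 1) / (2 * log10(f_stop/f_pass))
10^(69.5/10) - 1 = 8912508.3813
f_stop/f_pass = 11004.4 / 2843.0 = 3.8707
n = 5.912 -> ceil = 6

6


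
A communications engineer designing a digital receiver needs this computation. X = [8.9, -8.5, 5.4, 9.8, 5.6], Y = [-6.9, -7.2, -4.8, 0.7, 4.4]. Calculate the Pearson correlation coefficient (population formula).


Pearson correlation coefficient (population):
r = cov(X,Y) / (std(X) * std(Y))
Mean X = 4.24, Mean Y = -2.76
Cov(X,Y) = 12.7764
Std(X) = 6.605028, Std(Y) = 4.566224
r = 0.4236

0.4236


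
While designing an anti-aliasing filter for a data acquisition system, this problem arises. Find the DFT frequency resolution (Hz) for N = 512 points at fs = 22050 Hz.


DFT frequency resolution:
df = fs / N
   = 22050 / 512
   = 43.0664 Hz

43.0664 Hz


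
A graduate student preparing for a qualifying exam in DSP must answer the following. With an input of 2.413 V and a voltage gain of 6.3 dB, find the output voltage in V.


Output voltage from dB gain:
V_out = V_in * 10^(gain_dB / 20)
      = 2.413 * 10^(6.3 / 20)
      = 2.413 * 2.06538
      = 4.9838 V

4.9838 V


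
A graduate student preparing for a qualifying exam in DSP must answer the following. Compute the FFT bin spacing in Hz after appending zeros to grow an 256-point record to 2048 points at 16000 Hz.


Frequency resolution after zero-padding:
N_padded = 256 * 8 = 2048
df = fs / N_padded
   = 16000 / 2048
   = 7.8125 Hz

7.8125 Hz


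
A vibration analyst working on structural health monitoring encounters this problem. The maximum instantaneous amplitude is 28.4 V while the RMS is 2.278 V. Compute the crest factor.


Crest factor is the ratio of peak to RMS:
CF = V_peak / V_rms
   = 28.4 / 2.278
   = 12.4671

12.4671


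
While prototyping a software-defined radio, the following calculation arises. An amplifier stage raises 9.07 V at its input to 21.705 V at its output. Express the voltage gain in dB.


Voltage gain in dB:
G = 20 * log10(Vout / Vin)
  = 20 * log10(21.705 / 9.07)
  = 20 * log10(2.393054)
  = 20 * 0.378953
  = 7.58 dB

7.58 dB


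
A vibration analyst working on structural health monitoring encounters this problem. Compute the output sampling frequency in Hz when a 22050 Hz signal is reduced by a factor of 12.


Decimation reduces the sample rate:
fs_out = fs_in / M
       = 22050 / 12
       = 1837.5 Hz

1837.5 Hz


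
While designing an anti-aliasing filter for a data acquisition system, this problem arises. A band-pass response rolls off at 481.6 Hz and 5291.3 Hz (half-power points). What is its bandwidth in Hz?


Bandwidth is the difference of -3dB frequencies:
BW = f_high - f_low
   = 5291.3 - 481.6
   = 4809.7 Hz

4809.7 Hz


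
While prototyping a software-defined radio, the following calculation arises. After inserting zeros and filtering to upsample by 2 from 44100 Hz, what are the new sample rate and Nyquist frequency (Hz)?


Step 1 — output sample rate after interpolation by L:
fs_out = L * fs_in = 2 * 44100 = 88200 Hz

Step 2 — Nyquist frequency of the output stream:
f_Nyq = fs_out / 2 = 88200 / 2 = 44100.0 Hz

fs_out = 88200 Hz; f_Nyquist = 44100.0 Hz


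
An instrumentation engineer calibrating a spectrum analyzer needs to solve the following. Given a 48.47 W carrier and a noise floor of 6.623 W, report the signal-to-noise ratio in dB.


SNR in decibels:
SNR = 10 * log10(Ps / Pn)
    = 10 * log10(48.47 / 6.623)
    = 10 * log10(7.3184)
    = 10 * 0.8644
    = 8.64 dB

8.64 dB


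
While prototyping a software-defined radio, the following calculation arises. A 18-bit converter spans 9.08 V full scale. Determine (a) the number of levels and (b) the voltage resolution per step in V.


Step 1 — number of quantization levels:
L = 2^N = 2^18 = 262144

Step 2 — LSB step size:
delta = Vfs / L
      = 9.08 / 262144
      = 3.464e-05 V

Levels = 262144; step size = 3.464e-05 V


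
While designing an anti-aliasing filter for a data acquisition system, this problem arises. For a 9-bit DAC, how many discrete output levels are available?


Number of quantization levels = 2^N
= 2^9
= 512

512


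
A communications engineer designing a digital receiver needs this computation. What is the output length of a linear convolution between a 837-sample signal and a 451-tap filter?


Linear convolution output length:
L = N + M - 1
  = 837 + 451 - 1
  = 1287 samples

1287


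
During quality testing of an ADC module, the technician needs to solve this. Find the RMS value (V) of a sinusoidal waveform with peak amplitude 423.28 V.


RMS voltage for a sinusoidal waveform:
V_rms = V_peak / sqrt(2)
      = 423.28 / 1.414214
      = 299.304 V

299.304 V


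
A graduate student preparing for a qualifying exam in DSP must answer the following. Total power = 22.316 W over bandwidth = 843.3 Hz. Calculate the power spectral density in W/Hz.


Power spectral density:
PSD = P / BW
    = 22.316 / 843.3
    = 0.02646271 W/Hz

0.02646271 W/Hz


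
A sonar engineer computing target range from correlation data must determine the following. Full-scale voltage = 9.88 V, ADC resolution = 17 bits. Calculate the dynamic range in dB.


Dynamic range from full-scale to LSB:
V_min = V_max / 2^bits = 9.88 / 2^17
DR = 20 * log10(V_max / V_min)
   = 20 * log10(2^17)
   = 20 * 17 * log10(2)
   = 102.35 dB

102.35 dB


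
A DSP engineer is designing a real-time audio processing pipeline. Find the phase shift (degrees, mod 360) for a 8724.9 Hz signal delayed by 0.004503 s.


Phase shift from frequency and time delay:
phi = 360 * f * t_delay
    = 360 * 8724.9 * 0.004503
    = 14143.76 degrees
    mod 360 = 103.76 degrees

103.76 degrees


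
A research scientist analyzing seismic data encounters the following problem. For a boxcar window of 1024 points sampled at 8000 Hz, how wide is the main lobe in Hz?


Main lobe width for a rectangular window:
Width = 2 * fs / N
      = 2 * 8000 / 1024
      = 16000 / 1024
      = 15.625 Hz

15.625 Hz


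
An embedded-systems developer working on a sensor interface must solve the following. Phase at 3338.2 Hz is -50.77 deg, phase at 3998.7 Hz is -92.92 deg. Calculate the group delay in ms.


Group delay from phase difference:
tau = -d(phi)/d(omega)
d(phi) = -42.15 deg = -0.735656 rad
d(omega) = 2*pi*(3998.7 - 3338.2) = 4150.0439 rad/s
tau = -(-0.735656) / 4150.0439
    = 0.1773 ms

0.1773 ms


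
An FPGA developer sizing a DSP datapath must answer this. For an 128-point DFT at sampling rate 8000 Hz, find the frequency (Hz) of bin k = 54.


Frequency of DFT bin k:
f_k = k * fs / N
    = 54 * 8000 / 128
    = 432000 / 128
    = 3375.0 Hz

3375.0 Hz


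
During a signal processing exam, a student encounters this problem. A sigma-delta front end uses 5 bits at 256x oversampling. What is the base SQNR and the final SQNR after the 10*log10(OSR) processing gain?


Step 1 — baseline SQNR at Nyquist:
SQNR_base = 6.02*N + 1.76
          = 6.02*5 + 1.76
          = 31.86 dB

Step 2 — oversampling processing gain:
G = 10*log10(OSR) = 10*log10(256) = 24.08 dB

Step 3 — total:
SQNR_total = 31.86 + 24.08 = 55.94 dB

Base SQNR = 31.86 dB; oversampled SQNR = 55.94 dB


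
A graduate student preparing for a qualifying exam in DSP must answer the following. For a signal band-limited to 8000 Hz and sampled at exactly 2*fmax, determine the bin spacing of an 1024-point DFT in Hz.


Step 1 — Nyquist sampling rate:
fs = 2 * fmax = 2 * 8000 = 16000 Hz

Step 2 — DFT bin spacing:
df = fs / N = 16000 / 1024 = 15.625 Hz

15.625 Hz


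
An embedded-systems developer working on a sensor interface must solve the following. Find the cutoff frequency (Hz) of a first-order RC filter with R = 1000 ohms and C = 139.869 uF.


Cutoff frequency of a first-order RC filter:
fc = 1 / (2 * pi * R * C)
C = 139.869 uF = 0.000139869 F
fc = 1 / (2 * pi * 1000 * 0.000139869)
   = 1 / 0.8788228457299
   = 1.137886 Hz

1.137886 Hz


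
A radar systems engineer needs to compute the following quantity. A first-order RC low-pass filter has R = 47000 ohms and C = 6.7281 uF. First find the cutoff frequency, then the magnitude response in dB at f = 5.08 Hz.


Step 1 — cutoff frequency:
fc = 1 / (2*pi*R*C)
C = 6.7281 uF = 6.7281e-06 F
fc = 1 / (2*pi*47000*6.7281e-06)
   = 0.503303 Hz

Step 2 — magnitude at f = 5.08 Hz:
|H(f)| = 1 / sqrt(1 + (f/fc)^2)
f/fc = 5.08 / 0.503303 = 10.093324
|H| = 1 / sqrt(1 + 101.875189) = 0.0985927
|H|_dB = 20*log10(0.0985927) = -20.12 dB

fc = 0.503303 Hz; |H(5.08 Hz)| = -20.12 dB


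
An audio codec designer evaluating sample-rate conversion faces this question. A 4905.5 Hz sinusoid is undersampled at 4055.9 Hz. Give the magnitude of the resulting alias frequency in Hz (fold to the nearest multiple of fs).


Compute the nearest integer multiple of fs to the signal:
n = round(4905.5 / 4055.9) = 1
f_alias = |4905.5 - 1 * 4055.9|
        = |4905.5 - 4055.9|
        = 849.6 Hz

849.6


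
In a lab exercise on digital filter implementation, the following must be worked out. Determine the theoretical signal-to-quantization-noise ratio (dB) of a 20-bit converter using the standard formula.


Theoretical SNR for a full-scale sinusoid:
SNR = 6.02 * N + 1.76
    = 6.02 * 20 + 1.76
    = 120.4 + 1.76
    = 122.16 dB

122.16 dB
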